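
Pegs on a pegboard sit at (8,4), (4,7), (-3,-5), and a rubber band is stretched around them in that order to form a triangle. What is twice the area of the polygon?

The shoelace formula gives twice the area as |[8·7 − 4·4] + [4·(-5) − (-3)·7] + [(-3)·4 − 8·(-5)]| = 69, so the area is 34.5.

69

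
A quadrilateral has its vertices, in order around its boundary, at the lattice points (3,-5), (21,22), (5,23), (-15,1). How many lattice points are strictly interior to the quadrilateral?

Using the shoelace formula, 2A = |[3·22 − 21·(-5)] + [21·23 − 5·22] + [5·1 − (-15)·23] + [(-15)·(-5) − 3·1]| = 966, so the area is 483.
The number of boundary lattice points is Σ gcd(|Δx|,|Δy|) = gcd(18,27) + gcd(16,1) + gcd(20,22) + gcd(18,6) = 9+1+2+6 = 18.
By Pick's theorem A = I + B/2 − 1, so I = 483 − 18/2 + 1 = 475.

475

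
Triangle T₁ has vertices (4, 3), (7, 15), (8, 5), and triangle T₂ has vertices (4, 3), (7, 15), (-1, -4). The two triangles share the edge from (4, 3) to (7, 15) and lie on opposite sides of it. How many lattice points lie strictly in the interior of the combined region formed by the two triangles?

39

The union is the simple quadrilateral with vertices (4, 3), (8, 5), (7, 15), (-1, -4) in order.
By the shoelace formula, twice the signed area is |(4·5 − 8·3) + (8·15 − 7·5) + (7·(-4) − (-1)·15) + ((-1)·3 − 4·(-4))| = 81, so the area is 81/2.
The number of boundary lattice points is Σ gcd(|Δx|,|Δy|) = gcd(4,2) + gcd(1,10) + gcd(8,19) + gcd(5,7) = 2+1+1+1 = 5.
By Pick's theorem I = A − B/2 + 1 = 81/2 − 5/2 + 1 = 39.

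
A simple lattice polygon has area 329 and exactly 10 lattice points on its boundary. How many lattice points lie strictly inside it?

325

Pick's theorem A = I + B/2 − 1 rearranges to I = A − B/2 + 1 = 329 − 10/2 + 1 = 325.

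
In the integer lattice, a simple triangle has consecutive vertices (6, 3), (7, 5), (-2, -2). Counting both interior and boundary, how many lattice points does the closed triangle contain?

The shoelace formula gives twice the area as |(6·5 − 7·3) + (7·(-2) − (-2)·5) + ((-2)·3 − 6·(-2))| = 11, so the area is 5.5.
The number of boundary lattice points is Σ gcd(|Δx|,|Δy|) = gcd(1,2) + gcd(9,7) + gcd(8,5) = 1+1+1 = 3.
Pick's theorem gives I = A − B/2 + 1 = 5.5 − 3/2 + 1 = 5, so the closed region contains I + B = 5 + 3 = 8 lattice points.

8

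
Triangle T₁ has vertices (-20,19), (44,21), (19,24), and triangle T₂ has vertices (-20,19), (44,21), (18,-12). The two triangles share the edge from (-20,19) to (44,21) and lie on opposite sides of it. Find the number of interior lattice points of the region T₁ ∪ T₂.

1150

The union is the simple quadrilateral with vertices (-20,19), (19,24), (44,21), (18,-12) in order.
By the shoelace formula, twice the signed area is |((-20)·24 − 19·19) + (19·21 − 44·24) + (44·(-12) − 18·21) + (18·19 − (-20)·(-12))| = 2302, so the area is 1151.
Along each edge there are gcd(|Δx|,|Δy|)+1 lattice points, so counting each shared vertex once the boundary has gcd(39,5) + gcd(25,3) + gcd(26,33) + gcd(38,31) = 1+1+1+1 = 4.
By Pick's theorem I = A − B/2 + 1 = 1151 − 4/2 + 1 = 1150.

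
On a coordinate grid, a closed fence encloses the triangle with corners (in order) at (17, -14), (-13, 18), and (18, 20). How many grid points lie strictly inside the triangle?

525

The shoelace formula gives twice the area as |(17·18 − (-13)·(-14)) + ((-13)·20 − 18·18) + (18·(-14) − 17·20)| = 1052, so the area is 526.
Along each edge there are gcd(|Δx|,|Δy|)+1 lattice points, so counting each shared vertex once the boundary has gcd(30,32) + gcd(31,2) + gcd(1,34) = 2+1+1 = 4.
By Pick's theorem A = I + B/2 − 1, so I = 526 − 4/2 + 1 = 525.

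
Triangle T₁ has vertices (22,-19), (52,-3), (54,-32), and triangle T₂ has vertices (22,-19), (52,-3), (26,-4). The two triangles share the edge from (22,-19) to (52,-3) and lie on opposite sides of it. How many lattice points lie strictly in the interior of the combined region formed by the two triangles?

The union is the simple quadrilateral with vertices (22,-19), (54,-32), (52,-3), (26,-4) in order.
The shoelace formula gives twice the area as |[22·(-32) − 54·(-19)] + [54·(-3) − 52·(-32)] + [52·(-4) − 26·(-3)] + [26·(-19) − 22·(-4)]| = 1288, so the area is 644.
The number of boundary lattice points is Σ gcd(|Δx|,|Δy|) = gcd(32,13) + gcd(2,29) + gcd(26,1) + gcd(4,15) = 1+1+1+1 = 4.
By Pick's theorem I = A − B/2 + 1 = 644 − 4/2 + 1 = 643.

643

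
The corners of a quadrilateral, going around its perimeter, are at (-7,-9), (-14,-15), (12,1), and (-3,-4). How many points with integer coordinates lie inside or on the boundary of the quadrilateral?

55

By the shoelace formula, twice the signed area is |((-7)·(-15) − (-14)·(-9)) + ((-14)·1 − 12·(-15)) + (12·(-4) − (-3)·1) + ((-3)·(-9) − (-7)·(-4))| = 99, so the area is 49.5.
The number of boundary lattice points is Σ gcd(|Δx|,|Δy|) = gcd(7,6) + gcd(26,16) + gcd(15,5) + gcd(4,5) = 1+2+5+1 = 9.
Pick's theorem gives I = A − B/2 + 1 = 49.5 − 9/2 + 1 = 46, so the closed region contains I + B = 46 + 9 = 55 lattice points.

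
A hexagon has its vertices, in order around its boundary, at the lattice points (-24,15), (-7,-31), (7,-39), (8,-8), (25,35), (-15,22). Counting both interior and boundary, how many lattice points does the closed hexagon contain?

The shoelace formula gives twice the area as |((-24)·(-31) − (-7)·15) + ((-7)·(-39) − 7·(-31)) + (7·(-8) − 8·(-39)) + (8·35 − 25·(-8)) + (25·22 − (-15)·35) + ((-15)·15 − (-24)·22)| = 3453, so the area is 3453/2.
Summing gcd(|Δx|,|Δy|) over the edges gives the boundary count: gcd(17,46) + gcd(14,8) + gcd(1,31) + gcd(17,43) + gcd(40,13) + gcd(9,7) = 1+2+1+1+1+1 = 7.
Pick's theorem gives I = A − B/2 + 1 = 3453/2 − 7/2 + 1 = 1724, so the closed region contains I + B = 1724 + 7 = 1731 lattice points.

1731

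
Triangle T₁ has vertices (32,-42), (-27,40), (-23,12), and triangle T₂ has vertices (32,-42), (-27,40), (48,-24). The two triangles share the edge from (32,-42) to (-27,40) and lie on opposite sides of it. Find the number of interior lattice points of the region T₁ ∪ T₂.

The union is the simple quadrilateral with vertices (32,-42), (-23,12), (-27,40), (48,-24) in order.
By the shoelace formula, twice the signed area is |(32·12 − (-23)·(-42)) + ((-23)·40 − (-27)·12) + ((-27)·(-24) − 48·40) + (48·(-42) − 32·(-24))| = 3698, so the area is 1849.
The number of boundary lattice points is Σ gcd(|Δx|,|Δy|) = gcd(55,54) + gcd(4,28) + gcd(75,64) + gcd(16,18) = 1+4+1+2 = 8.
By Pick's theorem I = A − B/2 + 1 = 1849 − 8/2 + 1 = 1846.

1846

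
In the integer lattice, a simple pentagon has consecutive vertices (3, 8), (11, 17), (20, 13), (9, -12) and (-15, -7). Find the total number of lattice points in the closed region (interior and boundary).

The shoelace formula gives twice the area as |[3·17 − 11·8] + [11·13 − 20·17] + [20·(-12) − 9·13] + [9·(-7) − (-15)·(-12)] + [(-15)·8 − 3·(-7)]| = 933, so the area is 933/2.
The number of boundary lattice points is Σ gcd(|Δx|,|Δy|) = gcd(8,9) + gcd(9,4) + gcd(11,25) + gcd(24,5) + gcd(18,15) = 1+1+1+1+3 = 7.
Pick's theorem gives I = A − B/2 + 1 = 933/2 − 7/2 + 1 = 464, so the closed region contains I + B = 464 + 7 = 471 lattice points.

471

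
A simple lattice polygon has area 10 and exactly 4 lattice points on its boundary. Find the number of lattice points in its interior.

From Pick's theorem, I = A − B/2 + 1 = 10 − 4/2 + 1 = 9.

9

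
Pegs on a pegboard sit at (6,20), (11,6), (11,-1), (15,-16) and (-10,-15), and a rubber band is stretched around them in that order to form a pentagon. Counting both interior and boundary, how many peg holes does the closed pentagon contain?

Using the shoelace formula, 2A = |[6·6 − 11·20] + [11·(-1) − 11·6] + [11·(-16) − 15·(-1)] + [15·(-15) − (-10)·(-16)] + [(-10)·20 − 6·(-15)]| = 917, so the area is 458.5.
Summing gcd(|Δx|,|Δy|) over the edges gives the boundary count: gcd(5,14) + gcd(0,7) + gcd(4,15) + gcd(25,1) + gcd(16,35) = 1+7+1+1+1 = 11.
Pick's theorem gives I = A − B/2 + 1 = 458.5 − 11/2 + 1 = 454, so the closed region contains I + B = 454 + 11 = 465 lattice points.

465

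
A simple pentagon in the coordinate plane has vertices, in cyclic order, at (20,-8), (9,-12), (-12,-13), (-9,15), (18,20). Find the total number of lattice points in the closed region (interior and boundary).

864

The shoelace formula gives twice the area as |(20·(-12) − 9·(-8)) + (9·(-13) − (-12)·(-12)) + ((-12)·15 − (-9)·(-13)) + ((-9)·20 − 18·15) + (18·(-8) − 20·20)| = 1720, so the area is 860.
The number of boundary lattice points is Σ gcd(|Δx|,|Δy|) = gcd(11,4) + gcd(21,1) + gcd(3,28) + gcd(27,5) + gcd(2,28) = 1+1+1+1+2 = 6.
Pick's theorem gives I = A − B/2 + 1 = 860 − 6/2 + 1 = 858, so the closed region contains I + B = 858 + 6 = 864 lattice points.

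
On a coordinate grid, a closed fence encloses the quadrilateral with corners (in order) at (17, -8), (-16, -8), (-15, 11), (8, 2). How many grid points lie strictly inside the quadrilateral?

371

Using the shoelace formula, 2A = |(17·(-8) − (-16)·(-8)) + ((-16)·11 − (-15)·(-8)) + ((-15)·2 − 8·11) + (8·(-8) − 17·2)| = 776, so the area is 388.
The number of boundary lattice points is Σ gcd(|Δx|,|Δy|) = gcd(33,0) + gcd(1,19) + gcd(23,9) + gcd(9,10) = 33+1+1+1 = 36.
Pick's theorem gives I = A − B/2 + 1 = 388 − 36/2 + 1 = 371.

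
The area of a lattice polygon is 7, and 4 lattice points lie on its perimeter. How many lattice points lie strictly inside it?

From Pick's theorem, I = A − B/2 + 1 = 7 − 4/2 + 1 = 6.

6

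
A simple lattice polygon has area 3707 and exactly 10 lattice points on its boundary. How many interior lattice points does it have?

3703

Pick's theorem A = I + B/2 − 1 rearranges to I = A − B/2 + 1 = 3707 − 10/2 + 1 = 3703.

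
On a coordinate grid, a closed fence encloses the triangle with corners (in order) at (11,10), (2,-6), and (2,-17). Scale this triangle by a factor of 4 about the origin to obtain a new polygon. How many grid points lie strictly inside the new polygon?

751

The shoelace formula gives twice the area as |[11·(-6) − 2·10] + [2·(-17) − 2·(-6)] + [2·10 − 11·(-17)]| = 99, so the area is 99/2.
Along each edge there are gcd(|Δx|,|Δy|)+1 lattice points, so counting each shared vertex once the boundary has gcd(9,16) + gcd(0,11) + gcd(9,27) = 1+11+9 = 21.
Scaling by 4 multiplies the area by 4² = 16 (so the new area is 792) and multiplies the boundary lattice-point count by 4, giving 84.
By Pick's theorem, the interior count of the dilated polygon is 792 − 84/2 + 1 = 751.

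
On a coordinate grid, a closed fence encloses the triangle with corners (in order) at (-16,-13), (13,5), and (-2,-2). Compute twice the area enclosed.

67

The shoelace formula gives twice the area as |[(-16)·5 − 13·(-13)] + [13·(-2) − (-2)·5] + [(-2)·(-13) − (-16)·(-2)]| = 67, so the area is 33.5.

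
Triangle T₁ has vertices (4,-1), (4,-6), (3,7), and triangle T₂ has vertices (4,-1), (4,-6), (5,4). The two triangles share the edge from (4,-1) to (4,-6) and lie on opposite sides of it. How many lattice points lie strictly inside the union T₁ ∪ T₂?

The union is the simple quadrilateral with vertices (4,-1), (3,7), (4,-6), (5,4) in order.
By the shoelace formula, twice the signed area is |[4·7 − 3·(-1)] + [3·(-6) − 4·7] + [4·4 − 5·(-6)] + [5·(-1) − 4·4]| = 10, so the area is 5.
The number of boundary lattice points is Σ gcd(|Δx|,|Δy|) = gcd(1,8) + gcd(1,13) + gcd(1,10) + gcd(1,5) = 1+1+1+1 = 4.
By Pick's theorem I = A − B/2 + 1 = 5 − 4/2 + 1 = 4.

4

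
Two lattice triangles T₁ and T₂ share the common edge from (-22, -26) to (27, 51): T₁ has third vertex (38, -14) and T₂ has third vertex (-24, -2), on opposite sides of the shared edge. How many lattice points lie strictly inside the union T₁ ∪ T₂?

The union is the simple quadrilateral with vertices (-22, -26), (38, -14), (27, 51), (-24, -2) in order.
Using the shoelace formula, 2A = |[(-22)·(-14) − 38·(-26)] + [38·51 − 27·(-14)] + [27·(-2) − (-24)·51] + [(-24)·(-26) − (-22)·(-2)]| = 5362, so the area is 2681.
The number of boundary lattice points is Σ gcd(|Δx|,|Δy|) = gcd(60,12) + gcd(11,65) + gcd(51,53) + gcd(2,24) = 12+1+1+2 = 16.
By Pick's theorem I = A − B/2 + 1 = 2681 − 16/2 + 1 = 2674.

2674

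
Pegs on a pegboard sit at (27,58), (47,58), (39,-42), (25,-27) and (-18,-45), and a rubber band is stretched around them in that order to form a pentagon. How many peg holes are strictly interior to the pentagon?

By the shoelace formula, twice the signed area is |[27·58 − 47·58] + [47·(-42) − 39·58] + [39·(-27) − 25·(-42)] + [25·(-45) − (-18)·(-27)] + [(-18)·58 − 27·(-45)]| = 6839, so the area is 3419.5.
Along each edge there are gcd(|Δx|,|Δy|)+1 lattice points, so counting each shared vertex once the boundary has gcd(20,0) + gcd(8,100) + gcd(14,15) + gcd(43,18) + gcd(45,103) = 20+4+1+1+1 = 27.
By Pick's theorem A = I + B/2 − 1, so I = 3419.5 − 27/2 + 1 = 3407.

3407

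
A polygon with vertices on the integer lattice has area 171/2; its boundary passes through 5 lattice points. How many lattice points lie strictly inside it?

84

From Pick's theorem, I = A − B/2 + 1 = 171/2 − 5/2 + 1 = 84.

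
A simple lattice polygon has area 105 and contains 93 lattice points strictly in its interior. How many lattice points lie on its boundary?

26

Pick's theorem gives A = I + B/2 − 1, so B = 2(A − I + 1) = 2(105 − 93 + 1) = 26.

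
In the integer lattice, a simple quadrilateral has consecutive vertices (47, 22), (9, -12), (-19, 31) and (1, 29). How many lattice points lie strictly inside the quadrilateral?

1315

By the shoelace formula, twice the signed area is |[47·(-12) − 9·22] + [9·31 − (-19)·(-12)] + [(-19)·29 − 1·31] + [1·22 − 47·29]| = 2634, so the area is 1317.
Summing gcd(|Δx|,|Δy|) over the edges gives the boundary count: gcd(38,34) + gcd(28,43) + gcd(20,2) + gcd(46,7) = 2+1+2+1 = 6.
By Pick's theorem A = I + B/2 − 1, so I = 1317 − 6/2 + 1 = 1315.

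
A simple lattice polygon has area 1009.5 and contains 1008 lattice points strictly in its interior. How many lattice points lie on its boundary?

Pick's theorem gives A = I + B/2 − 1, so B = 2(A − I + 1) = 2(1009.5 − 1008 + 1) = 5.

5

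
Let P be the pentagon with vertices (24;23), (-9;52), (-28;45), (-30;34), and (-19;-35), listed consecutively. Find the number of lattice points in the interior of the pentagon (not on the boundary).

By the shoelace formula, twice the signed area is |(24·52 − (-9)·23) + ((-9)·45 − (-28)·52) + ((-28)·34 − (-30)·45) + ((-30)·(-35) − (-19)·34) + ((-19)·23 − 24·(-35))| = 5003, so the area is 5003/2.
The number of boundary lattice points is Σ gcd(|Δx|,|Δy|) = gcd(33,29) + gcd(19,7) + gcd(2,11) + gcd(11,69) + gcd(43,58) = 1+1+1+1+1 = 5.
By Pick's theorem A = I + B/2 − 1, so I = 5003/2 − 5/2 + 1 = 2500.

2500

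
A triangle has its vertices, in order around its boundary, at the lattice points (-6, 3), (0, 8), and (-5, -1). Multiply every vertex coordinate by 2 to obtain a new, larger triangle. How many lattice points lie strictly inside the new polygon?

Using the shoelace formula, 2A = |[(-6)·8 − 0·3] + [0·(-1) − (-5)·8] + [(-5)·3 − (-6)·(-1)]| = 29, so the area is 14.5.
The number of boundary lattice points is Σ gcd(|Δx|,|Δy|) = gcd(6,5) + gcd(5,9) + gcd(1,4) = 1+1+1 = 3.
Scaling by 2 multiplies the area by 2² = 4 (so the new area is 58) and multiplies the boundary lattice-point count by 2, giving 6.
By Pick's theorem, the interior count of the dilated polygon is 58 − 6/2 + 1 = 56.

56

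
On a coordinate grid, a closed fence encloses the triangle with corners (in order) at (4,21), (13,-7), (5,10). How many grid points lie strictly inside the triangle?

By the shoelace formula, twice the signed area is |(4·(-7) − 13·21) + (13·10 − 5·(-7)) + (5·21 − 4·10)| = 71, so the area is 71/2.
Summing gcd(|Δx|,|Δy|) over the edges gives the boundary count: gcd(9,28) + gcd(8,17) + gcd(1,11) = 1+1+1 = 3.
By Pick's theorem A = I + B/2 − 1, so I = 71/2 − 3/2 + 1 = 35.

35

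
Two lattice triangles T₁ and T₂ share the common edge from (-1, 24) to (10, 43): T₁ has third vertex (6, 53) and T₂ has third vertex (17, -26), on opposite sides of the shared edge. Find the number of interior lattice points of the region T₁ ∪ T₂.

The union is the simple quadrilateral with vertices (-1, 24), (6, 53), (10, 43), (17, -26) in order.
By the shoelace formula, twice the signed area is |[(-1)·53 − 6·24] + [6·43 − 10·53] + [10·(-26) − 17·43] + [17·24 − (-1)·(-26)]| = 1078, so the area is 539.
Summing gcd(|Δx|,|Δy|) over the edges gives the boundary count: gcd(7,29) + gcd(4,10) + gcd(7,69) + gcd(18,50) = 1+2+1+2 = 6.
By Pick's theorem I = A − B/2 + 1 = 539 − 6/2 + 1 = 537.

537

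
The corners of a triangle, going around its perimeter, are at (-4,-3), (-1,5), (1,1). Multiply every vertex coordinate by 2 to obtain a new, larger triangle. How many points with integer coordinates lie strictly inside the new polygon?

The shoelace formula gives twice the area as |((-4)·5 − (-1)·(-3)) + ((-1)·1 − 1·5) + (1·(-3) − (-4)·1)| = 28, so the area is 14.
The number of boundary lattice points is Σ gcd(|Δx|,|Δy|) = gcd(3,8) + gcd(2,4) + gcd(5,4) = 1+2+1 = 4.
Scaling by 2 multiplies the area by 2² = 4 (so the new area is 56) and multiplies the boundary lattice-point count by 2, giving 8.
By Pick's theorem, the interior count of the dilated polygon is 56 − 8/2 + 1 = 53.

53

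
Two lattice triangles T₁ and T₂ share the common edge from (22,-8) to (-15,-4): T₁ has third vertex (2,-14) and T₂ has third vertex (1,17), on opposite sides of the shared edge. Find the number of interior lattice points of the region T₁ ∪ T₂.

570

The union is the simple quadrilateral with vertices (22,-8), (2,-14), (-15,-4), (1,17) in order.
By the shoelace formula, twice the signed area is |(22·(-14) − 2·(-8)) + (2·(-4) − (-15)·(-14)) + ((-15)·17 − 1·(-4)) + (1·(-8) − 22·17)| = 1143, so the area is 571.5.
The number of boundary lattice points is Σ gcd(|Δx|,|Δy|) = gcd(20,6) + gcd(17,10) + gcd(16,21) + gcd(21,25) = 2+1+1+1 = 5.
By Pick's theorem I = A − B/2 + 1 = 571.5 − 5/2 + 1 = 570.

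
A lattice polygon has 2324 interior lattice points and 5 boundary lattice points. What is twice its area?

4651

By Pick's theorem, A = I + B/2 − 1 = 2324 + 5/2 − 1 = 4651/2.
Hence 2A = 4651.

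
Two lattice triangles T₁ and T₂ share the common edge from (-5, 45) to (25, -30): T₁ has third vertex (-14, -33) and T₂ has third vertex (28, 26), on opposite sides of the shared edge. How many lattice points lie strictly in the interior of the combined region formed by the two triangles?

2457

The union is the simple quadrilateral with vertices (-5, 45), (-14, -33), (25, -30), (28, 26) in order.
Using the shoelace formula, 2A = |((-5)·(-33) − (-14)·45) + ((-14)·(-30) − 25·(-33)) + (25·26 − 28·(-30)) + (28·45 − (-5)·26)| = 4920, so the area is 2460.
Summing gcd(|Δx|,|Δy|) over the edges gives the boundary count: gcd(9,78) + gcd(39,3) + gcd(3,56) + gcd(33,19) = 3+3+1+1 = 8.
By Pick's theorem I = A − B/2 + 1 = 2460 − 8/2 + 1 = 2457.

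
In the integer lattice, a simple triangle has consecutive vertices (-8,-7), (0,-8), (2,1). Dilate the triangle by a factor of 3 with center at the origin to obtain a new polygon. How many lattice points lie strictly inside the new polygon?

The shoelace formula gives twice the area as |((-8)·(-8) − 0·(-7)) + (0·1 − 2·(-8)) + (2·(-7) − (-8)·1)| = 74, so the area is 37.
The number of boundary lattice points is Σ gcd(|Δx|,|Δy|) = gcd(8,1) + gcd(2,9) + gcd(10,8) = 1+1+2 = 4.
Scaling by 3 multiplies the area by 3² = 9 (so the new area is 333) and multiplies the boundary lattice-point count by 3, giving 12.
By Pick's theorem, the interior count of the dilated polygon is 333 − 12/2 + 1 = 328.

328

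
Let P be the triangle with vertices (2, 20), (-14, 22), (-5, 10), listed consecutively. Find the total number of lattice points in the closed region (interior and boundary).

The shoelace formula gives twice the area as |(2·22 − (-14)·20) + ((-14)·10 − (-5)·22) + ((-5)·20 − 2·10)| = 174, so the area is 87.
Summing gcd(|Δx|,|Δy|) over the edges gives the boundary count: gcd(16,2) + gcd(9,12) + gcd(7,10) = 2+3+1 = 6.
Pick's theorem gives I = A − B/2 + 1 = 87 − 6/2 + 1 = 85, so the closed region contains I + B = 85 + 6 = 91 lattice points.

91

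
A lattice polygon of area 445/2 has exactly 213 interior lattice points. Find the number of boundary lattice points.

Pick's theorem gives A = I + B/2 − 1, so B = 2(A − I + 1) = 2(445/2 − 213 + 1) = 21.

21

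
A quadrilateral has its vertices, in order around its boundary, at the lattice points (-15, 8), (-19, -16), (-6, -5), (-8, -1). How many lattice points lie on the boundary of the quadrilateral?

8

Along each edge there are gcd(|Δx|,|Δy|)+1 lattice points, so counting each shared vertex once the boundary has gcd(4,24) + gcd(13,11) + gcd(2,4) + gcd(7,9) = 4+1+2+1 = 8.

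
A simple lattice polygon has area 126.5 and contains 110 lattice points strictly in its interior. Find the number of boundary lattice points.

35

Pick's theorem gives A = I + B/2 − 1, so B = 2(A − I + 1) = 2(126.5 − 110 + 1) = 35.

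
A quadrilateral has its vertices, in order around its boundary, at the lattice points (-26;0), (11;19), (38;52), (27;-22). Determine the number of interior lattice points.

1726

The shoelace formula gives twice the area as |[(-26)·19 − 11·0] + [11·52 − 38·19] + [38·(-22) − 27·52] + [27·0 − (-26)·(-22)]| = 3456, so the area is 1728.
Along each edge there are gcd(|Δx|,|Δy|)+1 lattice points, so counting each shared vertex once the boundary has gcd(37,19) + gcd(27,33) + gcd(11,74) + gcd(53,22) = 1+3+1+1 = 6.
Pick's theorem gives I = A − B/2 + 1 = 1728 − 6/2 + 1 = 1726.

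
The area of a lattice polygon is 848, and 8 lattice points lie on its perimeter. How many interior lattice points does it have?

845

Pick's theorem A = I + B/2 − 1 rearranges to I = A − B/2 + 1 = 848 − 8/2 + 1 = 845.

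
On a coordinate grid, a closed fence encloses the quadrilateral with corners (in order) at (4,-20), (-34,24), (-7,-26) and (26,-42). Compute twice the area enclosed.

By the shoelace formula, twice the signed area is |[4·24 − (-34)·(-20)] + [(-34)·(-26) − (-7)·24] + [(-7)·(-42) − 26·(-26)] + [26·(-20) − 4·(-42)]| = 1086, so the area is 543.

1086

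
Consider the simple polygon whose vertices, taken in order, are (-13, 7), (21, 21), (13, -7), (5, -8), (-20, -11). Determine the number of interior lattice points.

700

The shoelace formula gives twice the area as |[(-13)·21 − 21·7] + [21·(-7) − 13·21] + [13·(-8) − 5·(-7)] + [5·(-11) − (-20)·(-8)] + [(-20)·7 − (-13)·(-11)]| = 1407, so the area is 1407/2.
The number of boundary lattice points is Σ gcd(|Δx|,|Δy|) = gcd(34,14) + gcd(8,28) + gcd(8,1) + gcd(25,3) + gcd(7,18) = 2+4+1+1+1 = 9.
By Pick's theorem A = I + B/2 − 1, so I = 1407/2 − 9/2 + 1 = 700.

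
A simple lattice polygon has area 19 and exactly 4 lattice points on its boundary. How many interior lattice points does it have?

From Pick's theorem, I = A − B/2 + 1 = 19 − 4/2 + 1 = 18.

18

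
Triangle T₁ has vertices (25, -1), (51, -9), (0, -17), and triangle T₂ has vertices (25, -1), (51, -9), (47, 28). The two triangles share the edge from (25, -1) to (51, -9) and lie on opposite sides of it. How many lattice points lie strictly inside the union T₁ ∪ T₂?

The union is the simple quadrilateral with vertices (25, -1), (0, -17), (51, -9), (47, 28) in order.
By the shoelace formula, twice the signed area is |[25·(-17) − 0·(-1)] + [0·(-9) − 51·(-17)] + [51·28 − 47·(-9)] + [47·(-1) − 25·28]| = 1546, so the area is 773.
Summing gcd(|Δx|,|Δy|) over the edges gives the boundary count: gcd(25,16) + gcd(51,8) + gcd(4,37) + gcd(22,29) = 1+1+1+1 = 4.
By Pick's theorem I = A − B/2 + 1 = 773 − 4/2 + 1 = 772.

772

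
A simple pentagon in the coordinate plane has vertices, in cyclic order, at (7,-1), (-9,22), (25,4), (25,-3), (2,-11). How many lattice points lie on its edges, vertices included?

Along each edge there are gcd(|Δx|,|Δy|)+1 lattice points, so counting each shared vertex once the boundary has gcd(16,23) + gcd(34,18) + gcd(0,7) + gcd(23,8) + gcd(5,10) = 1+2+7+1+5 = 16.

16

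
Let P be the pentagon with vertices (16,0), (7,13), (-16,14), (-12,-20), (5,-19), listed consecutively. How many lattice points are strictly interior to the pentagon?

The shoelace formula gives twice the area as |(16·13 − 7·0) + (7·14 − (-16)·13) + ((-16)·(-20) − (-12)·14) + ((-12)·(-19) − 5·(-20)) + (5·0 − 16·(-19))| = 1634, so the area is 817.
Along each edge there are gcd(|Δx|,|Δy|)+1 lattice points, so counting each shared vertex once the boundary has gcd(9,13) + gcd(23,1) + gcd(4,34) + gcd(17,1) + gcd(11,19) = 1+1+2+1+1 = 6.
Pick's theorem gives I = A − B/2 + 1 = 817 − 6/2 + 1 = 815.

815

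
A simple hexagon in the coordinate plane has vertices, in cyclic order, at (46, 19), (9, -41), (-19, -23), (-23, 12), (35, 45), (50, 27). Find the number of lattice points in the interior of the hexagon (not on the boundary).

3421

The shoelace formula gives twice the area as |[46·(-41) − 9·19] + [9·(-23) − (-19)·(-41)] + [(-19)·12 − (-23)·(-23)] + [(-23)·45 − 35·12] + [35·27 − 50·45] + [50·19 − 46·27]| = 6852, so the area is 3426.
The number of boundary lattice points is Σ gcd(|Δx|,|Δy|) = gcd(37,60) + gcd(28,18) + gcd(4,35) + gcd(58,33) + gcd(15,18) + gcd(4,8) = 1+2+1+1+3+4 = 12.
By Pick's theorem A = I + B/2 − 1, so I = 3426 − 12/2 + 1 = 3421.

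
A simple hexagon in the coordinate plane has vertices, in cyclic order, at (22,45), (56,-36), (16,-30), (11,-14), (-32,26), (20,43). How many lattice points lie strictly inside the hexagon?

3204

Using the shoelace formula, 2A = |[22·(-36) − 56·45] + [56·(-30) − 16·(-36)] + [16·(-14) − 11·(-30)] + [11·26 − (-32)·(-14)] + [(-32)·43 − 20·26] + [20·45 − 22·43]| = 6414, so the area is 3207.
Along each edge there are gcd(|Δx|,|Δy|)+1 lattice points, so counting each shared vertex once the boundary has gcd(34,81) + gcd(40,6) + gcd(5,16) + gcd(43,40) + gcd(52,17) + gcd(2,2) = 1+2+1+1+1+2 = 8.
By Pick's theorem A = I + B/2 − 1, so I = 3207 − 8/2 + 1 = 3204.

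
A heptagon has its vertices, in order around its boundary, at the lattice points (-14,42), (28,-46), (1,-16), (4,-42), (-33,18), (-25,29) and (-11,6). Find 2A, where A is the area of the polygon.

2942

Using the shoelace formula, 2A = |((-14)·(-46) − 28·42) + (28·(-16) − 1·(-46)) + (1·(-42) − 4·(-16)) + (4·18 − (-33)·(-42)) + ((-33)·29 − (-25)·18) + ((-25)·6 − (-11)·29) + ((-11)·42 − (-14)·6)| = 2942, so the area is 1471.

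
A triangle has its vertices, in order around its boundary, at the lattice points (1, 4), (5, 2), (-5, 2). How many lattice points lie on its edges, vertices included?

14

Along each edge there are gcd(|Δx|,|Δy|)+1 lattice points, so counting each shared vertex once the boundary has gcd(4,2) + gcd(10,0) + gcd(6,2) = 2+10+2 = 14.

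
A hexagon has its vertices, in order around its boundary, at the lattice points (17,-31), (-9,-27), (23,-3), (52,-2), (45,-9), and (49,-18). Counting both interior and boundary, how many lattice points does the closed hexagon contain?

By the shoelace formula, twice the signed area is |(17·(-27) − (-9)·(-31)) + ((-9)·(-3) − 23·(-27)) + (23·(-2) − 52·(-3)) + (52·(-9) − 45·(-2)) + (45·(-18) − 49·(-9)) + (49·(-31) − 17·(-18))| = 1940, so the area is 970.
Summing gcd(|Δx|,|Δy|) over the edges gives the boundary count: gcd(26,4) + gcd(32,24) + gcd(29,1) + gcd(7,7) + gcd(4,9) + gcd(32,13) = 2+8+1+7+1+1 = 20.
Pick's theorem gives I = A − B/2 + 1 = 970 − 20/2 + 1 = 961, so the closed region contains I + B = 961 + 20 = 981 lattice points.

981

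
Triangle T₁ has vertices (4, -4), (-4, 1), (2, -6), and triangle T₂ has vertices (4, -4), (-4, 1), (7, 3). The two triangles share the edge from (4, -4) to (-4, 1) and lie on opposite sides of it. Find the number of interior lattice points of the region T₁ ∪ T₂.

47

The union is the simple quadrilateral with vertices (4, -4), (2, -6), (-4, 1), (7, 3) in order.
Using the shoelace formula, 2A = |[4·(-6) − 2·(-4)] + [2·1 − (-4)·(-6)] + [(-4)·3 − 7·1] + [7·(-4) − 4·3]| = 97, so the area is 97/2.
The number of boundary lattice points is Σ gcd(|Δx|,|Δy|) = gcd(2,2) + gcd(6,7) + gcd(11,2) + gcd(3,7) = 2+1+1+1 = 5.
By Pick's theorem I = A − B/2 + 1 = 97/2 − 5/2 + 1 = 47.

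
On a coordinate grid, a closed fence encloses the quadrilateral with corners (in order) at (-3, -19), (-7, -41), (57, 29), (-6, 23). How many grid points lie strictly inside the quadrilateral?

1892

The shoelace formula gives twice the area as |[(-3)·(-41) − (-7)·(-19)] + [(-7)·29 − 57·(-41)] + [57·23 − (-6)·29] + [(-6)·(-19) − (-3)·23]| = 3792, so the area is 1896.
Along each edge there are gcd(|Δx|,|Δy|)+1 lattice points, so counting each shared vertex once the boundary has gcd(4,22) + gcd(64,70) + gcd(63,6) + gcd(3,42) = 2+2+3+3 = 10.
By Pick's theorem A = I + B/2 − 1, so I = 1896 − 10/2 + 1 = 1892.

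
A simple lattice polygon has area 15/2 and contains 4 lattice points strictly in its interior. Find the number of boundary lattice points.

Pick's theorem gives A = I + B/2 − 1, so B = 2(A − I + 1) = 2(15/2 − 4 + 1) = 9.

9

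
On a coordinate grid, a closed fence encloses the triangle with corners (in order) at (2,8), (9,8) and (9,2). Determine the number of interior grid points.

15

The shoelace formula gives twice the area as |[2·8 − 9·8] + [9·2 − 9·8] + [9·8 − 2·2]| = 42, so the area is 21.
Along each edge there are gcd(|Δx|,|Δy|)+1 lattice points, so counting each shared vertex once the boundary has gcd(7,0) + gcd(0,6) + gcd(7,6) = 7+6+1 = 14.
Pick's theorem gives I = A − B/2 + 1 = 21 − 14/2 + 1 = 15.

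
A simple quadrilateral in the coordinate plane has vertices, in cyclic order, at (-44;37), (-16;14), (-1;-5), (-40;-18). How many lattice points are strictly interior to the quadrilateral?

By the shoelace formula, twice the signed area is |[(-44)·14 − (-16)·37] + [(-16)·(-5) − (-1)·14] + [(-1)·(-18) − (-40)·(-5)] + [(-40)·37 − (-44)·(-18)]| = 2384, so the area is 1192.
Summing gcd(|Δx|,|Δy|) over the edges gives the boundary count: gcd(28,23) + gcd(15,19) + gcd(39,13) + gcd(4,55) = 1+1+13+1 = 16.
Pick's theorem gives I = A − B/2 + 1 = 1192 − 16/2 + 1 = 1185.

1185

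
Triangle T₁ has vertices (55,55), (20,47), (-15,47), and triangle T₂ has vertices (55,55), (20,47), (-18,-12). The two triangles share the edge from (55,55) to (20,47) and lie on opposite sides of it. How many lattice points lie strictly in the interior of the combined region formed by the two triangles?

The union is the simple quadrilateral with vertices (55,55), (-15,47), (20,47), (-18,-12) in order.
Using the shoelace formula, 2A = |(55·47 − (-15)·55) + ((-15)·47 − 20·47) + (20·(-12) − (-18)·47) + ((-18)·55 − 55·(-12))| = 2041, so the area is 2041/2.
Along each edge there are gcd(|Δx|,|Δy|)+1 lattice points, so counting each shared vertex once the boundary has gcd(70,8) + gcd(35,0) + gcd(38,59) + gcd(73,67) = 2+35+1+1 = 39.
By Pick's theorem I = A − B/2 + 1 = 2041/2 − 39/2 + 1 = 1002.

1002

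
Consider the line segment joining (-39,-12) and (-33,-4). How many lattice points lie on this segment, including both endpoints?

3

The number of lattice points on a segment between lattice points is gcd(|Δx|,|Δy|) + 1 = gcd(6,8) + 1 = 2 + 1 = 3.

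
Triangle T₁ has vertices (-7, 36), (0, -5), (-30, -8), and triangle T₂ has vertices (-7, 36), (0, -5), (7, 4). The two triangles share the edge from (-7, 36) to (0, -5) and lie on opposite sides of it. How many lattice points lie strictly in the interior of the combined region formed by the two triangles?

798

The union is the simple quadrilateral with vertices (-7, 36), (-30, -8), (0, -5), (7, 4) in order.
The shoelace formula gives twice the area as |((-7)·(-8) − (-30)·36) + ((-30)·(-5) − 0·(-8)) + (0·4 − 7·(-5)) + (7·36 − (-7)·4)| = 1601, so the area is 800.5.
Along each edge there are gcd(|Δx|,|Δy|)+1 lattice points, so counting each shared vertex once the boundary has gcd(23,44) + gcd(30,3) + gcd(7,9) + gcd(14,32) = 1+3+1+2 = 7.
By Pick's theorem I = A − B/2 + 1 = 800.5 − 7/2 + 1 = 798.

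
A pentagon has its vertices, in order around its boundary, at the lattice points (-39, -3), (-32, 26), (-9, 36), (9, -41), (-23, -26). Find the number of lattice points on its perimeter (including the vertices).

5

The number of boundary lattice points is Σ gcd(|Δx|,|Δy|) = gcd(7,29) + gcd(23,10) + gcd(18,77) + gcd(32,15) + gcd(16,23) = 1+1+1+1+1 = 5.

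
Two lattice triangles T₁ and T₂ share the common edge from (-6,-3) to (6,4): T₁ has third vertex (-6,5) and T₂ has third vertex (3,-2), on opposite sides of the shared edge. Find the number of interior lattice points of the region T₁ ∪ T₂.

The union is the simple quadrilateral with vertices (-6,-3), (-6,5), (6,4), (3,-2) in order.
By the shoelace formula, twice the signed area is |((-6)·5 − (-6)·(-3)) + ((-6)·4 − 6·5) + (6·(-2) − 3·4) + (3·(-3) − (-6)·(-2))| = 147, so the area is 73.5.
Summing gcd(|Δx|,|Δy|) over the edges gives the boundary count: gcd(0,8) + gcd(12,1) + gcd(3,6) + gcd(9,1) = 8+1+3+1 = 13.
By Pick's theorem I = A − B/2 + 1 = 73.5 − 13/2 + 1 = 68.

68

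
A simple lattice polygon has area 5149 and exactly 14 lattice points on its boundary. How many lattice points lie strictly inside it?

Pick's theorem A = I + B/2 − 1 rearranges to I = A − B/2 + 1 = 5149 − 14/2 + 1 = 5143.

5143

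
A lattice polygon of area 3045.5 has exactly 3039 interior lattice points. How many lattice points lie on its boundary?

Pick's theorem gives A = I + B/2 − 1, so B = 2(A − I + 1) = 2(3045.5 − 3039 + 1) = 15.

15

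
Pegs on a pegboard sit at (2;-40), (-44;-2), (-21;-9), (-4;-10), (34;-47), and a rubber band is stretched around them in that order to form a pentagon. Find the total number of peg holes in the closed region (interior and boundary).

991

The shoelace formula gives twice the area as |[2·(-2) − (-44)·(-40)] + [(-44)·(-9) − (-21)·(-2)] + [(-21)·(-10) − (-4)·(-9)] + [(-4)·(-47) − 34·(-10)] + [34·(-40) − 2·(-47)]| = 1974, so the area is 987.
Along each edge there are gcd(|Δx|,|Δy|)+1 lattice points, so counting each shared vertex once the boundary has gcd(46,38) + gcd(23,7) + gcd(17,1) + gcd(38,37) + gcd(32,7) = 2+1+1+1+1 = 6.
Pick's theorem gives I = A − B/2 + 1 = 987 − 6/2 + 1 = 985, so the closed region contains I + B = 985 + 6 = 991 lattice points.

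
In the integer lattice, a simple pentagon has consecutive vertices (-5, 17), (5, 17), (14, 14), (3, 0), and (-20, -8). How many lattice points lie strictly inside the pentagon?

383

By the shoelace formula, twice the signed area is |((-5)·17 − 5·17) + (5·14 − 14·17) + (14·0 − 3·14) + (3·(-8) − (-20)·0) + ((-20)·17 − (-5)·(-8))| = 784, so the area is 392.
Summing gcd(|Δx|,|Δy|) over the edges gives the boundary count: gcd(10,0) + gcd(9,3) + gcd(11,14) + gcd(23,8) + gcd(15,25) = 10+3+1+1+5 = 20.
Pick's theorem gives I = A − B/2 + 1 = 392 − 20/2 + 1 = 383.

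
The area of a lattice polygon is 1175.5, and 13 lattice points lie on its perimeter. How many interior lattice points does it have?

From Pick's theorem, I = A − B/2 + 1 = 1175.5 − 13/2 + 1 = 1170.

1170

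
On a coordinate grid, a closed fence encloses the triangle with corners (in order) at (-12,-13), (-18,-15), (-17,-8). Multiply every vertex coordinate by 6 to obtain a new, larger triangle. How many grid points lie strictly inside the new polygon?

By the shoelace formula, twice the signed area is |[(-12)·(-15) − (-18)·(-13)] + [(-18)·(-8) − (-17)·(-15)] + [(-17)·(-13) − (-12)·(-8)]| = 40, so the area is 20.
Summing gcd(|Δx|,|Δy|) over the edges gives the boundary count: gcd(6,2) + gcd(1,7) + gcd(5,5) = 2+1+5 = 8.
Scaling by 6 multiplies the area by 6² = 36 (so the new area is 720) and multiplies the boundary lattice-point count by 6, giving 48.
By Pick's theorem, the interior count of the dilated polygon is 720 − 48/2 + 1 = 697.

697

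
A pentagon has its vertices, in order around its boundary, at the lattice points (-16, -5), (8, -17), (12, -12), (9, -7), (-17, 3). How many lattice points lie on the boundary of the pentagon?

17

Along each edge there are gcd(|Δx|,|Δy|)+1 lattice points, so counting each shared vertex once the boundary has gcd(24,12) + gcd(4,5) + gcd(3,5) + gcd(26,10) + gcd(1,8) = 12+1+1+2+1 = 17.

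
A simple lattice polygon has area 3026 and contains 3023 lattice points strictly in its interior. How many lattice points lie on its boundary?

8

Pick's theorem gives A = I + B/2 − 1, so B = 2(A − I + 1) = 2(3026 − 3023 + 1) = 8.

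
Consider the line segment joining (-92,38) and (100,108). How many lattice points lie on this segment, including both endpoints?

3

The number of lattice points on a segment between lattice points is gcd(|Δx|,|Δy|) + 1 = gcd(192,70) + 1 = 2 + 1 = 3.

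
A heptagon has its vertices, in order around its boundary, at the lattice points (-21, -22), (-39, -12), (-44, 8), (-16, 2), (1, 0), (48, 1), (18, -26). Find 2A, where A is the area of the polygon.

Using the shoelace formula, 2A = |((-21)·(-12) − (-39)·(-22)) + ((-39)·8 − (-44)·(-12)) + ((-44)·2 − (-16)·8) + ((-16)·0 − 1·2) + (1·1 − 48·0) + (48·(-26) − 18·1) + (18·(-22) − (-21)·(-26))| = 3615, so the area is 1807.5.

3615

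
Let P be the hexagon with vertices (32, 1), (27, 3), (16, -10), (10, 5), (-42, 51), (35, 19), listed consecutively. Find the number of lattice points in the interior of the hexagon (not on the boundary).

By the shoelace formula, twice the signed area is |[32·3 − 27·1] + [27·(-10) − 16·3] + [16·5 − 10·(-10)] + [10·51 − (-42)·5] + [(-42)·19 − 35·51] + [35·1 − 32·19]| = 2505, so the area is 2505/2.
Summing gcd(|Δx|,|Δy|) over the edges gives the boundary count: gcd(5,2) + gcd(11,13) + gcd(6,15) + gcd(52,46) + gcd(77,32) + gcd(3,18) = 1+1+3+2+1+3 = 11.
By Pick's theorem A = I + B/2 − 1, so I = 2505/2 − 11/2 + 1 = 1248.

1248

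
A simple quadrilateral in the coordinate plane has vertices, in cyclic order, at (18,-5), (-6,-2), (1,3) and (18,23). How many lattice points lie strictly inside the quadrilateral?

293

By the shoelace formula, twice the signed area is |[18·(-2) − (-6)·(-5)] + [(-6)·3 − 1·(-2)] + [1·23 − 18·3] + [18·(-5) − 18·23]| = 617, so the area is 308.5.
The number of boundary lattice points is Σ gcd(|Δx|,|Δy|) = gcd(24,3) + gcd(7,5) + gcd(17,20) + gcd(0,28) = 3+1+1+28 = 33.
By Pick's theorem A = I + B/2 − 1, so I = 308.5 − 33/2 + 1 = 293.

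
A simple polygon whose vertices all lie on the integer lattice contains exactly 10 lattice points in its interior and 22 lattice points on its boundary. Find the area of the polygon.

Pick's theorem states A = I + B/2 − 1, so A = 10 + 22/2 − 1 = 20.

20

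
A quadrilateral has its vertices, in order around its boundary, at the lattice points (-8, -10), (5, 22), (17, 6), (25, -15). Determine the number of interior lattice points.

The shoelace formula gives twice the area as |((-8)·22 − 5·(-10)) + (5·6 − 17·22) + (17·(-15) − 25·6) + (25·(-10) − (-8)·(-15))| = 1245, so the area is 622.5.
Along each edge there are gcd(|Δx|,|Δy|)+1 lattice points, so counting each shared vertex once the boundary has gcd(13,32) + gcd(12,16) + gcd(8,21) + gcd(33,5) = 1+4+1+1 = 7.
Pick's theorem gives I = A − B/2 + 1 = 622.5 − 7/2 + 1 = 620.

620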